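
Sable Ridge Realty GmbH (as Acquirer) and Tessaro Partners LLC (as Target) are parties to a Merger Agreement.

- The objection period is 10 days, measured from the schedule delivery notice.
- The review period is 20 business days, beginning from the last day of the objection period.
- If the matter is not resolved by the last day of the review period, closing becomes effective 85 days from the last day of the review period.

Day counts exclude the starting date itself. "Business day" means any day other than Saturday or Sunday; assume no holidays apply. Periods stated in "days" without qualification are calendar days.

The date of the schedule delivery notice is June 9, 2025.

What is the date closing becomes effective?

October 10, 2025

Adding 10 calendar days to June 9, 2025 gives June 19, 2025, which is the last day of the objection period.
The last day of the review period: counting 20 business days from Thursday, June 19, 2025 (Jun 20, Jun 23, Jun 24, Jun 25, …, Jul 15, Jul 16, Jul 17, skipping weekends) reaches Thursday, July 17, 2025.
Adding 85 calendar days to July 17, 2025 gives October 10, 2025, which is the date closing becomes effective.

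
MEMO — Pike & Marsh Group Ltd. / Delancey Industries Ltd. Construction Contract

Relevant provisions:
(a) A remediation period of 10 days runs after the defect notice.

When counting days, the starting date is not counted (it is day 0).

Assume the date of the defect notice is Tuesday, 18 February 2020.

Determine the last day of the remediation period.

28 February 2020

The last day of the remediation period: 18 February 2020 + 10 days = 28 February 2020.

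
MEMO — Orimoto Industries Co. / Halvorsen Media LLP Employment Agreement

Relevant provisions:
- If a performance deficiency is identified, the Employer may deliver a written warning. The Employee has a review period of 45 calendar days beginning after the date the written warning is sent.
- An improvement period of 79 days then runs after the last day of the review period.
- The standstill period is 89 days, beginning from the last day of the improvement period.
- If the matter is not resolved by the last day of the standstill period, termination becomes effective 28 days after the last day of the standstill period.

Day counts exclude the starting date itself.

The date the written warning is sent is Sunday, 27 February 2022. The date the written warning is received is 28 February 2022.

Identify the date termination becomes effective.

The last day of the review period: 45 calendar days after 27 February 2022 is 13 April 2022.
The last day of the improvement period: 79 calendar days after 13 April 2022 is 1 July 2022.
Adding 89 calendar days to 1 July 2022 gives 28 September 2022, which is the last day of the standstill period.
The date termination becomes effective: 28 calendar days after 28 September 2022 is 26 October 2022.

26 October 2022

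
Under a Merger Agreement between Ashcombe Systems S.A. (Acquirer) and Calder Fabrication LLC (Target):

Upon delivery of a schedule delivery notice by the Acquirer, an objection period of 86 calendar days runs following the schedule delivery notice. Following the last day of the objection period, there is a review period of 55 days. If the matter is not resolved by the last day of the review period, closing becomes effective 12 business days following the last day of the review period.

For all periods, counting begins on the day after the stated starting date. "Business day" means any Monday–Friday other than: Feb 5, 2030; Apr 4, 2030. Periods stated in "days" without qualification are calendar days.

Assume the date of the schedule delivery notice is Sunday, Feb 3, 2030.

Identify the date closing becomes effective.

The last day of the objection period: 86 calendar days after Feb 3, 2030 is Apr 30, 2030.
Adding 55 calendar days to Apr 30, 2030 gives Jun 24, 2030, which is the last day of the review period.
The date closing becomes effective: counting 12 business days from Monday, Jun 24, 2030 (Jun 25, Jun 26, Jun 27, Jun 28, …, Jul 8, Jul 9, Jul 10, skipping weekends) reaches Wednesday, Jul 10, 2030.

Jul 10, 2030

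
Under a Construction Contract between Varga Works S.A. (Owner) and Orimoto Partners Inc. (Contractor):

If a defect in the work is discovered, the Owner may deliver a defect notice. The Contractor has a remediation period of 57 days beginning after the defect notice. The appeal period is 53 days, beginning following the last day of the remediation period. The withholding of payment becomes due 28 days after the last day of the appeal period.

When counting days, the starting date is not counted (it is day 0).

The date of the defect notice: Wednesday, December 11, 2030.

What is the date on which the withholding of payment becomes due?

April 28, 2031

The last day of the remediation period: 57 calendar days after December 11, 2030 is February 6, 2031.
Adding 53 calendar days to February 6, 2031 gives March 31, 2031, which is the last day of the appeal period.
The date on which the withholding of payment becomes due: 28 calendar days after March 31, 2031 is April 28, 2031.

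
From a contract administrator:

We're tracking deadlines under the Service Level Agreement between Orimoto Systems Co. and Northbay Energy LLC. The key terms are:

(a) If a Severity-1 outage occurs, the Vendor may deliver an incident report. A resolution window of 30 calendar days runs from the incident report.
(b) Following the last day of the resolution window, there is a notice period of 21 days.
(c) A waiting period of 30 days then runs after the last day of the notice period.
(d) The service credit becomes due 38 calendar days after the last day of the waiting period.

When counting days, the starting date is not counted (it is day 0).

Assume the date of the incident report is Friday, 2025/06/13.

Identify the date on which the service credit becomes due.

Adding 30 calendar days to 2025/06/13 gives 2025/07/13, which is the last day of the resolution window.
The last day of the notice period: 21 calendar days after 2025/07/13 is 2025/08/03.
The last day of the waiting period: 30 calendar days after 2025/08/03 is 2025/09/02.
The date on which the service credit becomes due: 38 calendar days after 2025/09/02 is 2025/10/10.

2025/10/10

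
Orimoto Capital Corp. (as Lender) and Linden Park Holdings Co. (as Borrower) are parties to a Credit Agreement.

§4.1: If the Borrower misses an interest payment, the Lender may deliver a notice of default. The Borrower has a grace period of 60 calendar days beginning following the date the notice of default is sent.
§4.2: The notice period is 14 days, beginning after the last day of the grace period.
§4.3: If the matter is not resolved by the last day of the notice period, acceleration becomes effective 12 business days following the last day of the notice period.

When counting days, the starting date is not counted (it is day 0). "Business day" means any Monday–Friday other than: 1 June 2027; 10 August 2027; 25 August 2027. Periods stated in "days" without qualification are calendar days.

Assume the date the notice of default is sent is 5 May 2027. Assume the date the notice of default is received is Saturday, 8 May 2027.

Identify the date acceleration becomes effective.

3 August 2027

The last day of the grace period: 60 calendar days after 5 May 2027 is 4 July 2027.
The last day of the notice period: 4 July 2027 + 14 days = 18 July 2027.
The date acceleration becomes effective: counting 12 business days from Sunday, 18 July 2027 (Jul 19, Jul 20, Jul 21, Jul 22, …, Jul 30, Aug 2, Aug 3, skipping weekends) reaches Tuesday, 3 August 2027.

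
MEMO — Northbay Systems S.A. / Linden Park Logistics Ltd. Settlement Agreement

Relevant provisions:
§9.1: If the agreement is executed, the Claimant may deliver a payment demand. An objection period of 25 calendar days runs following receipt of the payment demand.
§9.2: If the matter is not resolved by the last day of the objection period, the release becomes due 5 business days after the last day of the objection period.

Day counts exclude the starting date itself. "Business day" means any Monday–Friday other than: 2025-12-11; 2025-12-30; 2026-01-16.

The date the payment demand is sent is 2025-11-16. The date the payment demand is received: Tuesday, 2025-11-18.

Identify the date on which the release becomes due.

2025-12-19

The last day of the objection period: 2025-11-18 + 25 days = 2025-12-13.
The date on which the release becomes due: 5 business days after Saturday, 2025-12-13, skipping weekends — Dec 15, Dec 16, Dec 17, Dec 18, Dec 19 — lands on Friday, 2025-12-19.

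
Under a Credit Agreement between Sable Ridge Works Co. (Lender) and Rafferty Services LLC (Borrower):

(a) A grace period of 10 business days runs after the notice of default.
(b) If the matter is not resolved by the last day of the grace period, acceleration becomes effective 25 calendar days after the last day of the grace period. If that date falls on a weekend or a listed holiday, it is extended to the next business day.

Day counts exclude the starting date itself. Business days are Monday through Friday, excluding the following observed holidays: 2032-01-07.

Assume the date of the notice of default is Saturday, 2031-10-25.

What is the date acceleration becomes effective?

The last day of the grace period: counting 10 business days from Saturday, 2031-10-25 (Oct 27, Oct 28, Oct 29, Oct 30, Oct 31, Nov 3, Nov 4, Nov 5, Nov 6, Nov 7, skipping weekends) reaches Friday, 2031-11-07.
The date acceleration becomes effective: 25 calendar days after 2031-11-07 is 2031-12-02. 2031-12-02 is a Tuesday and is not a listed holiday, so no roll-forward applies.

2031-12-02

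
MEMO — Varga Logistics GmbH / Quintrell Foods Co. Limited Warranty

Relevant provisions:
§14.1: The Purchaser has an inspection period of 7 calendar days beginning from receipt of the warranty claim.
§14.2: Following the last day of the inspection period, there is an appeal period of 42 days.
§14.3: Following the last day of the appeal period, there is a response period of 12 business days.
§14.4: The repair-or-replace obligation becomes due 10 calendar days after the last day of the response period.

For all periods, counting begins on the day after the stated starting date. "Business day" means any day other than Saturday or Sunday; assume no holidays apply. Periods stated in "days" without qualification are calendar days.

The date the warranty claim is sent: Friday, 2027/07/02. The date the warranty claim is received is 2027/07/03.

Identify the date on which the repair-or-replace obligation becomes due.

2027/09/17

The last day of the inspection period: 7 calendar days after 2027/07/03 is 2027/07/10.
The last day of the appeal period: 42 calendar days after 2027/07/10 is 2027/08/21.
From Saturday, 2027/08/21, 12 business days (Aug 23, Aug 24, Aug 25, Aug 26, …, Sep 3, Sep 6, Sep 7, skipping weekends) brings us to Tuesday, 2027/09/07, which is the last day of the response period.
The date on which the repair-or-replace obligation becomes due: 2027/09/07 + 10 days = 2027/09/17.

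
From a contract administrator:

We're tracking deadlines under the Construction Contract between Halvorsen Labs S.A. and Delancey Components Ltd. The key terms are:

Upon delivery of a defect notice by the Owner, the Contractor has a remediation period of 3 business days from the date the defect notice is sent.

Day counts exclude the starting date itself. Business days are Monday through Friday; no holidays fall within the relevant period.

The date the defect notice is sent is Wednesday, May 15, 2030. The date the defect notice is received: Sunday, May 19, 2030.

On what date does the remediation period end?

The last day of the remediation period: counting 3 business days from Wednesday, May 15, 2030 (May 16, May 17, May 20, skipping weekends) reaches Monday, May 20, 2030.

May 20, 2030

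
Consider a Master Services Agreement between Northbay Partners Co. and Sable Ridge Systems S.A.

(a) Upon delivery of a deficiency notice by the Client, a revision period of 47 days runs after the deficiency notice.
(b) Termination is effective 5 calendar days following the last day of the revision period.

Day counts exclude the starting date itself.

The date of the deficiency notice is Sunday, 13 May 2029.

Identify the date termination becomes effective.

Adding 47 calendar days to 13 May 2029 gives 29 June 2029, which is the last day of the revision period.
The date termination becomes effective: 29 June 2029 + 5 days = 4 July 2029.

4 July 2029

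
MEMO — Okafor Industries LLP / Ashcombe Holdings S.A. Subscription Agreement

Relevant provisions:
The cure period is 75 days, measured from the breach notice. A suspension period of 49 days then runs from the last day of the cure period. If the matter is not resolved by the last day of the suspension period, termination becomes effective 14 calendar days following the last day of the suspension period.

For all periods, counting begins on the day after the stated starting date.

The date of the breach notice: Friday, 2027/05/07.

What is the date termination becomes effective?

The last day of the cure period: 2027/05/07 + 75 days = 2027/07/21.
The last day of the suspension period: 2027/07/21 + 49 days = 2027/09/08.
Adding 14 calendar days to 2027/09/08 gives 2027/09/22, which is the date termination becomes effective.

2027/09/22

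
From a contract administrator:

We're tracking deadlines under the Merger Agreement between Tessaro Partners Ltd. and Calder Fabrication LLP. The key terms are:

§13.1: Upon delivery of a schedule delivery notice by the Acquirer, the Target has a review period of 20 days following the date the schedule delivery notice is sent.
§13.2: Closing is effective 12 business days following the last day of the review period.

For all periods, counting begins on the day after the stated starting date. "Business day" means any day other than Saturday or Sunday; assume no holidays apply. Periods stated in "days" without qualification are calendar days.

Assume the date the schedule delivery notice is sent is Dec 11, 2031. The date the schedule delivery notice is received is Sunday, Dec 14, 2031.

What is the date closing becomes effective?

The last day of the review period: Dec 11, 2031 + 20 days = Dec 31, 2031.
The date closing becomes effective: counting 12 business days from Wednesday, Dec 31, 2031 (Jan 1, Jan 2, Jan 5, Jan 6, …, Jan 14, Jan 15, Jan 16, skipping weekends) reaches Friday, Jan 16, 2032.

Jan 16, 2032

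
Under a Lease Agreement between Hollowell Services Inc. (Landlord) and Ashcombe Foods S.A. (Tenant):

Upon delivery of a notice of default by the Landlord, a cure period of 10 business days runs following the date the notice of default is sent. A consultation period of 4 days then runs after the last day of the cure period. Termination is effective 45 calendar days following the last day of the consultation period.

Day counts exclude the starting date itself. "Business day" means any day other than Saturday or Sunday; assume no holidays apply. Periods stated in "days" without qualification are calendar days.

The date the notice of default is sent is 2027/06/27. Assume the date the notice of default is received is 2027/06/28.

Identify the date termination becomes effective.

2027/08/27

The last day of the cure period: 10 business days after Sunday, 2027/06/27, skipping weekends — Jun 28, Jun 29, Jun 30, Jul 1, Jul 2, Jul 5, Jul 6, Jul 7, Jul 8, Jul 9 — lands on Friday, 2027/07/09.
The last day of the consultation period: 2027/07/09 + 4 days = 2027/07/13.
Adding 45 calendar days to 2027/07/13 gives 2027/08/27, which is the date termination becomes effective.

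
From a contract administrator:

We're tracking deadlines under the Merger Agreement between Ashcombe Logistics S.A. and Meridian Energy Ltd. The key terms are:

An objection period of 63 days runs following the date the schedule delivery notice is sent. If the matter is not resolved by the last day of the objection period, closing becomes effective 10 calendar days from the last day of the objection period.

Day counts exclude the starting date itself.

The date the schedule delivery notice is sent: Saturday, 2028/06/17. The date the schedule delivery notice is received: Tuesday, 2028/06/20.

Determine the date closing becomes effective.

The last day of the objection period: 2028/06/17 + 63 days = 2028/08/19.
The date closing becomes effective: 2028/08/19 + 10 days = 2028/08/29.

2028/08/29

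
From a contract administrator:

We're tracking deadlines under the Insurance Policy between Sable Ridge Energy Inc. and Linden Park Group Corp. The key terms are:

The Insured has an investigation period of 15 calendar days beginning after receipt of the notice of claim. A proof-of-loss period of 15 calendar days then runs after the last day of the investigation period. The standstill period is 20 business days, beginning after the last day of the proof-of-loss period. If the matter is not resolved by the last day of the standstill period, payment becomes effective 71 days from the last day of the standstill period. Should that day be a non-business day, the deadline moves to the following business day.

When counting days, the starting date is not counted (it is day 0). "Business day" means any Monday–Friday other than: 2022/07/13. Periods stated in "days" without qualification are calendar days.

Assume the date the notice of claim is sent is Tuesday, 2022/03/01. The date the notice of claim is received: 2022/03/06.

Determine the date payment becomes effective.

The last day of the investigation period: 2022/03/06 + 15 days = 2022/03/21.
Adding 15 calendar days to 2022/03/21 gives 2022/04/05, which is the last day of the proof-of-loss period.
The last day of the standstill period: counting 20 business days from Tuesday, 2022/04/05 (Apr 6, Apr 7, Apr 8, Apr 11, …, Apr 29, May 2, May 3, skipping weekends) reaches Tuesday, 2022/05/03.
Adding 71 calendar days to 2022/05/03 gives 2022/07/13, which is the date payment becomes effective. That falls on Wednesday, a listed holiday, so it rolls to the next business day, Thursday, 2022/07/14.

2022/07/14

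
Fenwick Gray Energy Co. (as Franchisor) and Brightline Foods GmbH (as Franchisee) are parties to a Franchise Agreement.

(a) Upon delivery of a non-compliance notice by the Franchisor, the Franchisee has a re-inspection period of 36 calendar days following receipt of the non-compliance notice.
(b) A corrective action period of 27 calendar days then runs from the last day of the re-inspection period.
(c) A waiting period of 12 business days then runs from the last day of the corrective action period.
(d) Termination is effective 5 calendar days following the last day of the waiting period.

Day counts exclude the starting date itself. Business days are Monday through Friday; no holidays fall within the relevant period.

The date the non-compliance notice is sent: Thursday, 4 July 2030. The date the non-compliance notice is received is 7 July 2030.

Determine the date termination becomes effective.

The last day of the re-inspection period: 7 July 2030 + 36 days = 12 August 2030.
The last day of the corrective action period: 12 August 2030 + 27 days = 8 September 2030.
The last day of the waiting period: counting 12 business days from Sunday, 8 September 2030 (Sep 9, Sep 10, Sep 11, Sep 12, …, Sep 20, Sep 23, Sep 24, skipping weekends) reaches Tuesday, 24 September 2030.
The date termination becomes effective: 5 calendar days after 24 September 2030 is 29 September 2030.

29 September 2030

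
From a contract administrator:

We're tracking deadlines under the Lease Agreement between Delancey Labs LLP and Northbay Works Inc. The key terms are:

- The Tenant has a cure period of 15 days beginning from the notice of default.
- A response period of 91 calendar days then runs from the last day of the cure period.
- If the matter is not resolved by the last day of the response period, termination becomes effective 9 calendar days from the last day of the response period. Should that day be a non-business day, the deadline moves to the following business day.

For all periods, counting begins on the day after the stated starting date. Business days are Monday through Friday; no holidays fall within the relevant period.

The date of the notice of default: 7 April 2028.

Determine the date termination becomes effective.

31 July 2028

The last day of the cure period: 15 calendar days after 7 April 2028 is 22 April 2028.
The last day of the response period: 91 calendar days after 22 April 2028 is 22 July 2028.
The date termination becomes effective: 22 July 2028 + 9 days = 31 July 2028. 31 July 2028 is a Monday, so no roll-forward applies.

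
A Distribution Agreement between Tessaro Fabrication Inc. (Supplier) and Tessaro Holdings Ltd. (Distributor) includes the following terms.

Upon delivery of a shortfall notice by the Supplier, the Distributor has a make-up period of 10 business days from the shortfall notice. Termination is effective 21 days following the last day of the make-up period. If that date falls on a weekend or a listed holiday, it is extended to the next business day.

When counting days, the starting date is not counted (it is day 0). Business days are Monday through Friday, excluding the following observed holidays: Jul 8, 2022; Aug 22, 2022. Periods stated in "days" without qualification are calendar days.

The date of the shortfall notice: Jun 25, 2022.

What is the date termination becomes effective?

Aug 1, 2022

The last day of the make-up period: 10 business days after Saturday, Jun 25, 2022, skipping weekends and the listed holiday on Jul 8 — Jun 27, Jun 28, Jun 29, Jun 30, Jul 1, Jul 4, Jul 5, Jul 6, Jul 7, Jul 11 — lands on Monday, Jul 11, 2022.
The date termination becomes effective: Jul 11, 2022 + 21 days = Aug 1, 2022. Aug 1, 2022 is a Monday and is not a listed holiday, so no roll-forward applies.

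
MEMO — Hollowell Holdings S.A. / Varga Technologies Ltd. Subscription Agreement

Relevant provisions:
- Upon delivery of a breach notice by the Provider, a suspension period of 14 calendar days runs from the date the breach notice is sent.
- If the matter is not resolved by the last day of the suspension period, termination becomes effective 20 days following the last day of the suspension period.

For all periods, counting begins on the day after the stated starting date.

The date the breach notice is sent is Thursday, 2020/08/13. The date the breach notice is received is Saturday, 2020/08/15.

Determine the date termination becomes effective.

2020/09/16

The last day of the suspension period: 14 calendar days after 2020/08/13 is 2020/08/27.
Adding 20 calendar days to 2020/08/27 gives 2020/09/16, which is the date termination becomes effective.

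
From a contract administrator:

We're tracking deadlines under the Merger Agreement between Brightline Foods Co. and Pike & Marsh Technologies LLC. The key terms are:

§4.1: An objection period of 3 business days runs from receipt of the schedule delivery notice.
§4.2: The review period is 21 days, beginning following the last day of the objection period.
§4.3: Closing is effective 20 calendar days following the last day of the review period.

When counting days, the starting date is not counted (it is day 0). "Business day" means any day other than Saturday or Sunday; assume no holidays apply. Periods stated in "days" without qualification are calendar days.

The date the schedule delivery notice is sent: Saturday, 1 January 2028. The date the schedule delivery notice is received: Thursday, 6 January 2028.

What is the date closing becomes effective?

The last day of the objection period: 3 business days after Thursday, 6 January 2028, skipping weekends — Jan 7, Jan 10, Jan 11 — lands on Tuesday, 11 January 2028.
The last day of the review period: 11 January 2028 + 21 days = 1 February 2028.
The date closing becomes effective: 20 calendar days after 1 February 2028 is 21 February 2028.

21 February 2028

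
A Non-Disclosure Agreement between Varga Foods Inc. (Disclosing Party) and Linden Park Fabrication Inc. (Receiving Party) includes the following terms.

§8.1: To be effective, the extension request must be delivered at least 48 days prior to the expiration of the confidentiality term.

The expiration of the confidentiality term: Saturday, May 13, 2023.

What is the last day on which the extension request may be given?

Mar 26, 2023

May 13, 2023 minus 48 days is Mar 26, 2023.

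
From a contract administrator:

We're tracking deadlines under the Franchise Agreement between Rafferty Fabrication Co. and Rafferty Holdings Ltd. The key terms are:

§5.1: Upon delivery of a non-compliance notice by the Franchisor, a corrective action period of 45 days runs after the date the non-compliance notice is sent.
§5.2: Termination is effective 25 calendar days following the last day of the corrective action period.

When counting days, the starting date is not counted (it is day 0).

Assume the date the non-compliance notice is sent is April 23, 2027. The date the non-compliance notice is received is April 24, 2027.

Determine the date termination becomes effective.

July 2, 2027

The last day of the corrective action period: 45 calendar days after April 23, 2027 is June 7, 2027.
The date termination becomes effective: 25 calendar days after June 7, 2027 is July 2, 2027.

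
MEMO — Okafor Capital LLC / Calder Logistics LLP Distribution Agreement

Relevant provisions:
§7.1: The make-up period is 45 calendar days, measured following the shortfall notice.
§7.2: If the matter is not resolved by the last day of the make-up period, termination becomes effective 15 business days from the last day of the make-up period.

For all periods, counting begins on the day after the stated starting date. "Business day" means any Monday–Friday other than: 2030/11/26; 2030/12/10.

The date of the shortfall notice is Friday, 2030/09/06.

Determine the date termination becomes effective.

The last day of the make-up period: 2030/09/06 + 45 days = 2030/10/21.
The date termination becomes effective: 15 business days after Monday, 2030/10/21, skipping weekends — Oct 22, Oct 23, Oct 24, Oct 25, …, Nov 7, Nov 8, Nov 11 — lands on Monday, 2030/11/11.

2030/11/11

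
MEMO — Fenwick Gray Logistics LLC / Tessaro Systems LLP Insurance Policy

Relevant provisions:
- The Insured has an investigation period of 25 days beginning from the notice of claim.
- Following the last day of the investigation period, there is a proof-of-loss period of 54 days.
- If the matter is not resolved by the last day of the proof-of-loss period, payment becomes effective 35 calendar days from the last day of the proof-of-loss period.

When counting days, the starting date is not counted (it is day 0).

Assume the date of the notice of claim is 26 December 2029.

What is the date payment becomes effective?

19 April 2030

The last day of the investigation period: 26 December 2029 + 25 days = 20 January 2030.
The last day of the proof-of-loss period: 20 January 2030 + 54 days = 15 March 2030.
Adding 35 calendar days to 15 March 2030 gives 19 April 2030, which is the date payment becomes effective.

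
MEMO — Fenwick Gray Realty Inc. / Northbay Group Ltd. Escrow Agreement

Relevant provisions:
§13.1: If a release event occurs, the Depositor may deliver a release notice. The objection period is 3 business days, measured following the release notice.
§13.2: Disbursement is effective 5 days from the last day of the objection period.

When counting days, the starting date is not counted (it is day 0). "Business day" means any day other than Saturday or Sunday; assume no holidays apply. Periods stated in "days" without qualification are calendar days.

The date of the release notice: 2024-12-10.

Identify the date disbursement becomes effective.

2024-12-18

From Tuesday, 2024-12-10, 3 business days (Dec 11, Dec 12, Dec 13, skipping weekends) brings us to Friday, 2024-12-13, which is the last day of the objection period.
The date disbursement becomes effective: 5 calendar days after 2024-12-13 is 2024-12-18.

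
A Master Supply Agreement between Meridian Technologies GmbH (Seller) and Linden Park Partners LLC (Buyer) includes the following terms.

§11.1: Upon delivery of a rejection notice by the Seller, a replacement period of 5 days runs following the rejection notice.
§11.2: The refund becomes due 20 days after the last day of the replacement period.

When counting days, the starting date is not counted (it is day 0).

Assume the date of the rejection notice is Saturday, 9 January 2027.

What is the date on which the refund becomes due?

3 February 2027

The last day of the replacement period: 5 calendar days after 9 January 2027 is 14 January 2027.
The date on which the refund becomes due: 20 calendar days after 14 January 2027 is 3 February 2027.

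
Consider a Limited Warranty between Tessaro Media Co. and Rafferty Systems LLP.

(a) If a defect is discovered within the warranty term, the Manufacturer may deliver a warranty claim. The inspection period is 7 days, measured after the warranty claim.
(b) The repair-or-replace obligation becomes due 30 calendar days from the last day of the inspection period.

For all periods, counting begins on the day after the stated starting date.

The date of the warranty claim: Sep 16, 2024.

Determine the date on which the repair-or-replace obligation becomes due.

Oct 23, 2024

The last day of the inspection period: 7 calendar days after Sep 16, 2024 is Sep 23, 2024.
Adding 30 calendar days to Sep 23, 2024 gives Oct 23, 2024, which is the date on which the repair-or-replace obligation becomes due.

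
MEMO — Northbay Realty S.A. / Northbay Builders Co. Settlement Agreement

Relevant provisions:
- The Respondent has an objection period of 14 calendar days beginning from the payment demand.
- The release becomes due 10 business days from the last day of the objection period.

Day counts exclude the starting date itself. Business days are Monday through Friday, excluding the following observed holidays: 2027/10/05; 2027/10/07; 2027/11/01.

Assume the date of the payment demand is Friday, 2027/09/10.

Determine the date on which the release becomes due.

Adding 14 calendar days to 2027/09/10 gives 2027/09/24, which is the last day of the objection period.
The date on which the release becomes due: 10 business days after Friday, 2027/09/24, skipping weekends and the listed holidays on Oct 5, Oct 7 — Sep 27, Sep 28, Sep 29, Sep 30, Oct 1, Oct 4, Oct 6, Oct 8, Oct 11, Oct 12 — lands on Tuesday, 2027/10/12.

2027/10/12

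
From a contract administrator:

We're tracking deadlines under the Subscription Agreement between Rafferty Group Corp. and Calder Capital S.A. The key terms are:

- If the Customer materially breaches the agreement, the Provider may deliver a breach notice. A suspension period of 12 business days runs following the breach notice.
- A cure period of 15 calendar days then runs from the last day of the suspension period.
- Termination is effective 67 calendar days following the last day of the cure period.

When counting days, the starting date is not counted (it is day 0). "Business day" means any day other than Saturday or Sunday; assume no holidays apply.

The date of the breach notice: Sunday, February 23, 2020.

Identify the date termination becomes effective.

From Sunday, February 23, 2020, 12 business days (Feb 24, Feb 25, Feb 26, Feb 27, …, Mar 6, Mar 9, Mar 10, skipping weekends) brings us to Tuesday, March 10, 2020, which is the last day of the suspension period.
Adding 15 calendar days to March 10, 2020 gives March 25, 2020, which is the last day of the cure period.
The date termination becomes effective: 67 calendar days after March 25, 2020 is May 31, 2020.

May 31, 2020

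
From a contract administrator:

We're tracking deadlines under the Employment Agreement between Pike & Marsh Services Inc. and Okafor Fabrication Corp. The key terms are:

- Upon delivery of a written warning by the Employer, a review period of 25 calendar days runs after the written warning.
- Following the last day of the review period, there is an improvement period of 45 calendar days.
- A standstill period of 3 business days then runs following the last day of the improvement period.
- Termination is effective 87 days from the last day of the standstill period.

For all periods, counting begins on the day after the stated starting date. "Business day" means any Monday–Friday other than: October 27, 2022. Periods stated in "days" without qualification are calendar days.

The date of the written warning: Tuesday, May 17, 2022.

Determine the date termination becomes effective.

October 24, 2022

The last day of the review period: 25 calendar days after May 17, 2022 is June 11, 2022.
Adding 45 calendar days to June 11, 2022 gives July 26, 2022, which is the last day of the improvement period.
The last day of the standstill period: counting 3 business days from Tuesday, July 26, 2022 (Jul 27, Jul 28, Jul 29, skipping weekends) reaches Friday, July 29, 2022.
The date termination becomes effective: July 29, 2022 + 87 days = October 24, 2022.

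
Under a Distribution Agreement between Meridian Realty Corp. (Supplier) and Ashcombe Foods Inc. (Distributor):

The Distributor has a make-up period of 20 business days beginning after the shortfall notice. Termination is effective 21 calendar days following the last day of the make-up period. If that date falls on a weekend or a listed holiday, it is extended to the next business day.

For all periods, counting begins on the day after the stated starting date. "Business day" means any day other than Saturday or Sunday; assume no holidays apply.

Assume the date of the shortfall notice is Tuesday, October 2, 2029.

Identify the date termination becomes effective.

November 20, 2029

The last day of the make-up period: 20 business days after Tuesday, October 2, 2029, skipping weekends — Oct 3, Oct 4, Oct 5, Oct 8, …, Oct 26, Oct 29, Oct 30 — lands on Tuesday, October 30, 2029.
Adding 21 calendar days to October 30, 2029 gives November 20, 2029, which is the date termination becomes effective. November 20, 2029 is a Tuesday, so no roll-forward applies.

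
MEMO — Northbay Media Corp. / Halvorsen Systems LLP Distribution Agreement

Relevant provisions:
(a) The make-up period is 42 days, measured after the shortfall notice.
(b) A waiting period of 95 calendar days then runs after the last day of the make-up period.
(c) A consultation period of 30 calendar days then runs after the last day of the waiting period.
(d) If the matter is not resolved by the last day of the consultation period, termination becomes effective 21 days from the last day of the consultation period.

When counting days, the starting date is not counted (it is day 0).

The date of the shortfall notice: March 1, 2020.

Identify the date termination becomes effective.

September 5, 2020

The last day of the make-up period: 42 calendar days after March 1, 2020 is April 12, 2020.
Adding 95 calendar days to April 12, 2020 gives July 16, 2020, which is the last day of the waiting period.
Adding 30 calendar days to July 16, 2020 gives August 15, 2020, which is the last day of the consultation period.
Adding 21 calendar days to August 15, 2020 gives September 5, 2020, which is the date termination becomes effective.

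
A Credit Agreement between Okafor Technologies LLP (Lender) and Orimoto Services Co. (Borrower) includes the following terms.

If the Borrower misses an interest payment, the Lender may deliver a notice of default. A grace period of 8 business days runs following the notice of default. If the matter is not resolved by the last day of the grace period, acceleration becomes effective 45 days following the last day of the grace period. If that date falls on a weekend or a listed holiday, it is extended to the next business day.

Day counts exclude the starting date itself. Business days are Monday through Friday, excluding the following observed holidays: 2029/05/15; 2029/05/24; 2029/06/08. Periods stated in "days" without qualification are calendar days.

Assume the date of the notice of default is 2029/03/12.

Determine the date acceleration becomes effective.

The last day of the grace period: counting 8 business days from Monday, 2029/03/12 (Mar 13, Mar 14, Mar 15, Mar 16, Mar 19, Mar 20, Mar 21, Mar 22, skipping weekends) reaches Thursday, 2029/03/22.
The date acceleration becomes effective: 2029/03/22 + 45 days = 2029/05/06. That falls on a Sunday, so it rolls to the next business day, Monday, 2029/05/07.

2029/05/07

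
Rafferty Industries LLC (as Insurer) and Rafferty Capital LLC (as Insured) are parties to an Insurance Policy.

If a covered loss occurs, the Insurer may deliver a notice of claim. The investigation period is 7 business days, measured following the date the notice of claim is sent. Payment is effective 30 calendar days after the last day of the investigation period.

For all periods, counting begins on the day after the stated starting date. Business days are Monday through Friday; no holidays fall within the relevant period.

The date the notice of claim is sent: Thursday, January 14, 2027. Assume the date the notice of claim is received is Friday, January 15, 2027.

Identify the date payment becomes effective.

The last day of the investigation period: 7 business days after Thursday, January 14, 2027, skipping weekends — Jan 15, Jan 18, Jan 19, Jan 20, Jan 21, Jan 22, Jan 25 — lands on Monday, January 25, 2027.
Adding 30 calendar days to January 25, 2027 gives February 24, 2027, which is the date payment becomes effective.

February 24, 2027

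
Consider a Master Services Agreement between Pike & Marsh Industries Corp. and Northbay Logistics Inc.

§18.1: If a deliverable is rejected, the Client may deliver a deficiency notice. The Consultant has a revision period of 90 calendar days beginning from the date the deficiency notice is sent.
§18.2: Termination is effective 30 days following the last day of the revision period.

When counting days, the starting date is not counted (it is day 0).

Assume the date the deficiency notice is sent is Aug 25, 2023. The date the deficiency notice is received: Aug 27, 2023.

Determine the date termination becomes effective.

Dec 23, 2023

The last day of the revision period: 90 calendar days after Aug 25, 2023 is Nov 23, 2023.
Adding 30 calendar days to Nov 23, 2023 gives Dec 23, 2023, which is the date termination becomes effective.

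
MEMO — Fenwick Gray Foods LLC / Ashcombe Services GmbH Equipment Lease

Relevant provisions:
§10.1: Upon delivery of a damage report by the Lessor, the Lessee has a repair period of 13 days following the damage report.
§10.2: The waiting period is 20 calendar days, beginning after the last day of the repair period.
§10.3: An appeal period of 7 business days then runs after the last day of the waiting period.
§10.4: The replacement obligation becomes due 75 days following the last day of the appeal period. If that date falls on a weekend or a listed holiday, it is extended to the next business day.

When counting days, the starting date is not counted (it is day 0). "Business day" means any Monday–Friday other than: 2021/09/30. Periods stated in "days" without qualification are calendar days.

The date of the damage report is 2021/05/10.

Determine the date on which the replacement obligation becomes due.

Adding 13 calendar days to 2021/05/10 gives 2021/05/23, which is the last day of the repair period.
The last day of the waiting period: 2021/05/23 + 20 days = 2021/06/12.
The last day of the appeal period: 7 business days after Saturday, 2021/06/12, skipping weekends — Jun 14, Jun 15, Jun 16, Jun 17, Jun 18, Jun 21, Jun 22 — lands on Tuesday, 2021/06/22.
Adding 75 calendar days to 2021/06/22 gives 2021/09/05, which is the date on which the replacement obligation becomes due. That falls on a Sunday, so it rolls to the next business day, Monday, 2021/09/06.

2021/09/06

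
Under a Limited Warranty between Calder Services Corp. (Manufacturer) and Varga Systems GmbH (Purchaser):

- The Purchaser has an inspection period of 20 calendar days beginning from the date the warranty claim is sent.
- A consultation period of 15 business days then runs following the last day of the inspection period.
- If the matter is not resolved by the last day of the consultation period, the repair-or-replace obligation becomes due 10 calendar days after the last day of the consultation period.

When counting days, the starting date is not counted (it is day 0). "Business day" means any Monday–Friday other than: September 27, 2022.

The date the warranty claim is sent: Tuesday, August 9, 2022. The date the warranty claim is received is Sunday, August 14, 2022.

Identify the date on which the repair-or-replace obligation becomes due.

September 29, 2022

The last day of the inspection period: 20 calendar days after August 9, 2022 is August 29, 2022.
From Monday, August 29, 2022, 15 business days (Aug 30, Aug 31, Sep 1, Sep 2, …, Sep 15, Sep 16, Sep 19, skipping weekends) brings us to Monday, September 19, 2022, which is the last day of the consultation period.
The date on which the repair-or-replace obligation becomes due: 10 calendar days after September 19, 2022 is September 29, 2022.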